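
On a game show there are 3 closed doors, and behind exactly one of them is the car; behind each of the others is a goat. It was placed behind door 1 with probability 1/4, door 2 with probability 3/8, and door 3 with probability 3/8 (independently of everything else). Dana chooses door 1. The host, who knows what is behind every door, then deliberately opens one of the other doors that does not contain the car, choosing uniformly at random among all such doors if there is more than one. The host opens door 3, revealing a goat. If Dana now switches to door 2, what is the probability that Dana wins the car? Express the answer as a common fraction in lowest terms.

Condition on the true location of the car.
If it is behind door 1 (prior 1/4): the host has 2 equally likely choices, so probability 1/2; weight (1/4)·(1/2) = 1/8.
If it is behind door 2 (prior 3/8): the host has no choice, probability 1; weight (3/8)·1 = 3/8.
If it is behind door 3 (prior 3/8): the host opened door 3, so this case is ruled out; weight (3/8)·0 = 0.
The weights sum to 1/2.
So P(the car behind door 2 | the host opened door 3) = (3/8) / (1/2) = 3/4.

3/4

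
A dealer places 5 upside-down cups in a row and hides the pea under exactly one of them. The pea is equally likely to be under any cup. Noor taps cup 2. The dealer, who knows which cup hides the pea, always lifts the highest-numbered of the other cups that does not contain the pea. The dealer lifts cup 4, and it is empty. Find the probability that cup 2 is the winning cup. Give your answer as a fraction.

Condition on the true location of the pea.
If it is under any of cups 1, 2, and 3 (prior 1/5 each): the dealer would have opened cup 5 instead, probability 0; weight (1/5)·0 = 0 each.
If it is under cup 4 (prior 1/5): the dealer opened cup 4, so this case is ruled out; weight (1/5)·0 = 0.
If it is under cup 5 (prior 1/5): cup 4 is the highest-numbered option available, probability 1; weight (1/5)·1 = 1/5.
The weights sum to 1/5.
So P(the pea under cup 2 | the dealer opened cup 4) = 0 / (1/5) = 0.

0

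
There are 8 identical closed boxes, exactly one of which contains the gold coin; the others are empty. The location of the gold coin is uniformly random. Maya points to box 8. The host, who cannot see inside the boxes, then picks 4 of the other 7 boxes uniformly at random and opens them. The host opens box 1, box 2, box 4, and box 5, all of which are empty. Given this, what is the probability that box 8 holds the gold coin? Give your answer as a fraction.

1/4

Because the host chose which boxes to open without knowing where the gold coin is, the choice is independent of the prize location. Learning that none of the 4 opened boxes holds the gold coin simply rules out those 4 locations and leaves the remaining 4 boxes still equally likely by symmetry.
So P(the gold coin in box 8) = 1/4.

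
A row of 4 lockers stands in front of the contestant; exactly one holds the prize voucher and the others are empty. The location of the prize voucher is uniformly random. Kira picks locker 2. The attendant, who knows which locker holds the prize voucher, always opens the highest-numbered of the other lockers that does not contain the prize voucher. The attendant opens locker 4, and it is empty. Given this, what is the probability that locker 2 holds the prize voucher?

1/3

Condition on the true location of the prize voucher.
If it is in any of lockers 1, 2, and 3 (prior 1/4 each): locker 4 is the highest-numbered option available, probability 1; weight (1/4)·1 = 1/4 each.
If it is in locker 4 (prior 1/4): the attendant opened locker 4, so this case is ruled out; weight (1/4)·0 = 0.
The weights sum to 3/4.
So P(the prize voucher in locker 2 | the attendant opened locker 4) = (1/4) / (3/4) = 1/3.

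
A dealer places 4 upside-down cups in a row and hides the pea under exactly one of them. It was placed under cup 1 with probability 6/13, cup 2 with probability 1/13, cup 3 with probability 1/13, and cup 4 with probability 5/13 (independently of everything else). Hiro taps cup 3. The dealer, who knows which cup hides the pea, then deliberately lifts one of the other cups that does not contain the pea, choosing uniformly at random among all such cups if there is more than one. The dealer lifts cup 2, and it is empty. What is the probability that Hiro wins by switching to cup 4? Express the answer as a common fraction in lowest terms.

3/7

Condition on the true location of the pea.
If it is under cup 1 (prior 6/13): the dealer has 2 equally likely choices, so probability 1/2; weight (6/13)·(1/2) = 3/13.
If it is under cup 2 (prior 1/13): the dealer opened cup 2, so this case is ruled out; weight (1/13)·0 = 0.
If it is under cup 3 (prior 1/13): the dealer has 3 equally likely choices, so probability 1/3; weight (1/13)·(1/3) = 1/39.
If it is under cup 4 (prior 5/13): the dealer has 2 equally likely choices, so probability 1/2; weight (5/13)·(1/2) = 5/26.
The weights sum to 35/78.
So P(the pea under cup 4 | the dealer opened cup 2) = (5/26) / (35/78) = 3/7.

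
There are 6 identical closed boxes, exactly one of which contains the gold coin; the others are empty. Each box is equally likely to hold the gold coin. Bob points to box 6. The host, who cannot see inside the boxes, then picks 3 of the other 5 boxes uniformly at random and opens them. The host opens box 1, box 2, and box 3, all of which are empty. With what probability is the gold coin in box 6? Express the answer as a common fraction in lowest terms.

Consider each possible location of the gold coin in turn.
If it is in any of boxes 1, 2, and 3 (prior 1/6 each): that box was opened and seen not to hold the prize — ruled out; weight (1/6)·0 = 0 each.
If it is in any of boxes 4, 5, and 6 (prior 1/6 each): the host picks exactly this set with probability 1/10 regardless, and none is the prize; weight (1/6)·(1/10) = 1/60 each.
The weights sum to 1/20.
So P(the gold coin in box 6 | the host opened box 1, box 2, and box 3) = (1/60) / (1/20) = 1/3.

1/3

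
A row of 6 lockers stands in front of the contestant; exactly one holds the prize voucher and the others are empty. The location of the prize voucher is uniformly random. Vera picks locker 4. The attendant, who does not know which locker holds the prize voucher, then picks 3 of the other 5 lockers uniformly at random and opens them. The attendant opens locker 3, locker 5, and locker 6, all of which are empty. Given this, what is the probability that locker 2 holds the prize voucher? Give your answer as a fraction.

1/3

Apply Bayes' rule, conditioning on where the prize voucher actually is.
If it is in any of lockers 1, 2, and 4 (prior 1/6 each): the attendant picks exactly this set with probability 1/10 regardless, and none is the prize; weight (1/6)·(1/10) = 1/60 each.
If it is in any of lockers 3, 5, and 6 (prior 1/6 each): that locker was opened and seen not to hold the prize — ruled out; weight (1/6)·0 = 0 each.
The weights sum to 1/20.
So P(the prize voucher in locker 2 | the attendant opened locker 3, locker 5, and locker 6) = (1/60) / (1/20) = 1/3.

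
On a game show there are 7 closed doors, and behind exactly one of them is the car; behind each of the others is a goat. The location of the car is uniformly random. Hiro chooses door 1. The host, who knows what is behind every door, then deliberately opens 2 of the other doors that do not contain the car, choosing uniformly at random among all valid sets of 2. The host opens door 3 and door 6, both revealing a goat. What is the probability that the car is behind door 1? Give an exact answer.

Condition on the true location of the car.
If it is behind door 1 (prior 1/7): the host has 15 equally likely choices, so probability 1/15; weight (1/7)·(1/15) = 1/105.
If it is behind any of doors 2, 4, 5, and 7 (prior 1/7 each): the host has 10 equally likely choices, so probability 1/10; weight (1/7)·(1/10) = 1/70 each.
If it is behind either of doors 3 and 6 (prior 1/7 each): that door was opened and seen not to hold the prize — ruled out; weight (1/7)·0 = 0 each.
The weights sum to 1/15.
So P(the car behind door 1 | the host opened door 3 and door 6) = (1/105) / (1/15) = 1/7.

1/7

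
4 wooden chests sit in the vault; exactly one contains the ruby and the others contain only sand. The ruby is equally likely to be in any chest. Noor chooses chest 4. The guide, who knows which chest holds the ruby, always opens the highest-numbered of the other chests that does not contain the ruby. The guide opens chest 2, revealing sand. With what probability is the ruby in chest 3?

Condition on the true location of the ruby.
If it is in either of chests 1 and 4 (prior 1/4 each): the guide would have opened chest 3 instead, probability 0; weight (1/4)·0 = 0 each.
If it is in chest 2 (prior 1/4): the guide opened chest 2, so this case is ruled out; weight (1/4)·0 = 0.
If it is in chest 3 (prior 1/4): chest 2 is the highest-numbered option available, probability 1; weight (1/4)·1 = 1/4.
The weights sum to 1/4.
So P(the ruby in chest 3 | the guide opened chest 2) = (1/4) / (1/4) = 1.

1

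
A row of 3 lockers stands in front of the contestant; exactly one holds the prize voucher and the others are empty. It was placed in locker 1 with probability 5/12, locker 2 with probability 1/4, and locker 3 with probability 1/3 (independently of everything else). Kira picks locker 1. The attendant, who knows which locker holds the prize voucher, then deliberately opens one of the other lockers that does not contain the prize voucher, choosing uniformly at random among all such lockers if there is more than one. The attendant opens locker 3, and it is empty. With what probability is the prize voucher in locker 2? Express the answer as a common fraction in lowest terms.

Condition on the true location of the prize voucher.
If it is in locker 1 (prior 5/12): the attendant has 2 equally likely choices, so probability 1/2; weight (5/12)·(1/2) = 5/24.
If it is in locker 2 (prior 1/4): the attendant has no choice, probability 1; weight (1/4)·1 = 1/4.
If it is in locker 3 (prior 1/3): the attendant opened locker 3, so this case is ruled out; weight (1/3)·0 = 0.
The weights sum to 11/24.
So P(the prize voucher in locker 2 | the attendant opened locker 3) = (1/4) / (11/24) = 6/11.

6/11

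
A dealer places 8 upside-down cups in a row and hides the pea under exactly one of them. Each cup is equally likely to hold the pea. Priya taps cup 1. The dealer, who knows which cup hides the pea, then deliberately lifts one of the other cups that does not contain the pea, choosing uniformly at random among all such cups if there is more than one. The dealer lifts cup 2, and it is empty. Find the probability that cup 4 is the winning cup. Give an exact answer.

Condition on the true location of the pea.
If it is under cup 1 (prior 1/8): the dealer has 7 equally likely choices, so probability 1/7; weight (1/8)·(1/7) = 1/56.
If it is under cup 2 (prior 1/8): the dealer opened cup 2, so this case is ruled out; weight (1/8)·0 = 0.
If it is under any of cups 3, 4, 5, 6, 7, and 8 (prior 1/8 each): the dealer has 6 equally likely choices, so probability 1/6; weight (1/8)·(1/6) = 1/48 each.
The weights sum to 1/7.
So P(the pea under cup 4 | the dealer opened cup 2) = (1/48) / (1/7) = 7/48.

7/48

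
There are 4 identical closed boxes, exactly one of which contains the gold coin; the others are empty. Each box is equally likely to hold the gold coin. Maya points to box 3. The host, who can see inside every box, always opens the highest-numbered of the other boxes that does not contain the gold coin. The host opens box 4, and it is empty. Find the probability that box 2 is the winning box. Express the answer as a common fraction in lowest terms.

1/3

Consider each possible location of the gold coin in turn.
If it is in any of boxes 1, 2, and 3 (prior 1/4 each): box 4 is the highest-numbered option available, probability 1; weight (1/4)·1 = 1/4 each.
If it is in box 4 (prior 1/4): the host opened box 4, so this case is ruled out; weight (1/4)·0 = 0.
The weights sum to 3/4.
So P(the gold coin in box 2 | the host opened box 4) = (1/4) / (3/4) = 1/3.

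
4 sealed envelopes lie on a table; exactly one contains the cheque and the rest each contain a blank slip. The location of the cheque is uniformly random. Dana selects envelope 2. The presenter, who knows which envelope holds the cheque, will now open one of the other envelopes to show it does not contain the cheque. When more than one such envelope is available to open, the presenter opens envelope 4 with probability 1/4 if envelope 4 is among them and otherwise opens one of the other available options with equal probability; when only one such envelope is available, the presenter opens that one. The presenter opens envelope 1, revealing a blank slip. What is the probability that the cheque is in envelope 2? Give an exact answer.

3/13

Consider each possible location of the cheque in turn.
If it is in envelope 1 (prior 1/4): the presenter opened envelope 1, so this case is ruled out; weight (1/4)·0 = 0.
If it is in envelope 2 (prior 1/4): envelope 4 is available but not opened; envelope 1 gets probability (1 − 1/4)/2 = 3/8; weight (1/4)·(3/8) = 3/32.
If it is in envelope 3 (prior 1/4): envelope 4 is available but not opened, probability 3/4; weight (1/4)·(3/4) = 3/16.
If it is in envelope 4 (prior 1/4): envelope 4 holds the prize so is unavailable; the presenter chooses uniformly among the 2 others, probability 1/2; weight (1/4)·(1/2) = 1/8.
The weights sum to 13/32.
So P(the cheque in envelope 2 | the presenter opened envelope 1) = (3/32) / (13/32) = 3/13.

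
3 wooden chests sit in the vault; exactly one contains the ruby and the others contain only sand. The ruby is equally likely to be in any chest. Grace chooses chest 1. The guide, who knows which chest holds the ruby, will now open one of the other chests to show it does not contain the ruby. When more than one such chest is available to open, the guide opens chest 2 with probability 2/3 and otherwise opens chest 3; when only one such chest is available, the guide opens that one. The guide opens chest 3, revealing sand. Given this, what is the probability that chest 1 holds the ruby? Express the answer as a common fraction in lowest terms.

Consider each possible location of the ruby in turn.
If it is in chest 1 (prior 1/3): chest 2 is available but not opened, probability 1/3; weight (1/3)·(1/3) = 1/9.
If it is in chest 2 (prior 1/3): only chest 3 is available, probability 1; weight (1/3)·1 = 1/3.
If it is in chest 3 (prior 1/3): the guide opened chest 3, so this case is ruled out; weight (1/3)·0 = 0.
The weights sum to 4/9.
So P(the ruby in chest 1 | the guide opened chest 3) = (1/9) / (4/9) = 1/4.

1/4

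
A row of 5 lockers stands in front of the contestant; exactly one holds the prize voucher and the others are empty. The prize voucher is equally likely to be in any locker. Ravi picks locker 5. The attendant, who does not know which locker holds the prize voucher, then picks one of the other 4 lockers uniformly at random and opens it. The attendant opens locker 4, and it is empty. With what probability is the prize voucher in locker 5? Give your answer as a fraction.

1/4

Because the attendant chose which locker to open without knowing where the prize voucher is, the choice is independent of the prize location. Learning that locker 4 does not hold the prize voucher simply rules out that one location and leaves the remaining 4 lockers still equally likely by symmetry.
So P(the prize voucher in locker 5) = 1/4.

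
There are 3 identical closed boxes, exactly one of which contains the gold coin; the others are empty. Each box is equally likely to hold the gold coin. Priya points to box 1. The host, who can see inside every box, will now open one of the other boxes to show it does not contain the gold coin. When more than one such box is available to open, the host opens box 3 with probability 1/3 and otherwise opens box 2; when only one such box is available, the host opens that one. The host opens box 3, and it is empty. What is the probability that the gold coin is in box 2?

3/4

Consider each possible location of the gold coin in turn.
If it is in box 1 (prior 1/3): box 3 is available, opened with probability 1/3; weight (1/3)·(1/3) = 1/9.
If it is in box 2 (prior 1/3): only box 3 is available, probability 1; weight (1/3)·1 = 1/3.
If it is in box 3 (prior 1/3): the host opened box 3, so this case is ruled out; weight (1/3)·0 = 0.
The weights sum to 4/9.
So P(the gold coin in box 2 | the host opened box 3) = (1/3) / (4/9) = 3/4.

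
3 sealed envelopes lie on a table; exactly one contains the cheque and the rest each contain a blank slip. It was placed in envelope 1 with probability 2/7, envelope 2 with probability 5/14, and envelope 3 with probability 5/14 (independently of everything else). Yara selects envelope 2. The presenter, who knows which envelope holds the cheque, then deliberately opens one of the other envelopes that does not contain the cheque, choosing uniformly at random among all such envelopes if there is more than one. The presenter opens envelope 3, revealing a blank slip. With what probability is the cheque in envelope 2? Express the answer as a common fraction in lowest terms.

Apply Bayes' rule, conditioning on where the cheque actually is.
If it is in envelope 1 (prior 2/7): the presenter has no choice, probability 1; weight (2/7)·1 = 2/7.
If it is in envelope 2 (prior 5/14): the presenter has 2 equally likely choices, so probability 1/2; weight (5/14)·(1/2) = 5/28.
If it is in envelope 3 (prior 5/14): the presenter opened envelope 3, so this case is ruled out; weight (5/14)·0 = 0.
The weights sum to 13/28.
So P(the cheque in envelope 2 | the presenter opened envelope 3) = (5/28) / (13/28) = 5/13.

5/13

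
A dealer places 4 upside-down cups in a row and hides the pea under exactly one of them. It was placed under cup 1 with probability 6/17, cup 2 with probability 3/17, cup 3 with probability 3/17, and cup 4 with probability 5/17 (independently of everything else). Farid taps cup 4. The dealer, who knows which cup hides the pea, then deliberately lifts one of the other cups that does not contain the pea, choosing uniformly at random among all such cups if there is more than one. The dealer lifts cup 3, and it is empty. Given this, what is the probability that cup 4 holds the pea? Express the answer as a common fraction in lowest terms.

10/37

Apply Bayes' rule, conditioning on where the pea actually is.
If it is under cup 1 (prior 6/17): the dealer has 2 equally likely choices, so probability 1/2; weight (6/17)·(1/2) = 3/17.
If it is under cup 2 (prior 3/17): the dealer has 2 equally likely choices, so probability 1/2; weight (3/17)·(1/2) = 3/34.
If it is under cup 3 (prior 3/17): the dealer opened cup 3, so this case is ruled out; weight (3/17)·0 = 0.
If it is under cup 4 (prior 5/17): the dealer has 3 equally likely choices, so probability 1/3; weight (5/17)·(1/3) = 5/51.
The weights sum to 37/102.
So P(the pea under cup 4 | the dealer opened cup 3) = (5/51) / (37/102) = 10/37.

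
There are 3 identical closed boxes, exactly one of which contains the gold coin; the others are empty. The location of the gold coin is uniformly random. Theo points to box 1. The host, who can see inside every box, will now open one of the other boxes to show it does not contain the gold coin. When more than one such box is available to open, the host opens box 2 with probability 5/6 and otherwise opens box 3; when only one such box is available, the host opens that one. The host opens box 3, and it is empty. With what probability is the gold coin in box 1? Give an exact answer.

1/7

Apply Bayes' rule, conditioning on where the gold coin actually is.
If it is in box 1 (prior 1/3): box 2 is available but not opened, probability 1/6; weight (1/3)·(1/6) = 1/18.
If it is in box 2 (prior 1/3): only box 3 is available, probability 1; weight (1/3)·1 = 1/3.
If it is in box 3 (prior 1/3): the host opened box 3, so this case is ruled out; weight (1/3)·0 = 0.
The weights sum to 7/18.
So P(the gold coin in box 1 | the host opened box 3) = (1/18) / (7/18) = 1/7.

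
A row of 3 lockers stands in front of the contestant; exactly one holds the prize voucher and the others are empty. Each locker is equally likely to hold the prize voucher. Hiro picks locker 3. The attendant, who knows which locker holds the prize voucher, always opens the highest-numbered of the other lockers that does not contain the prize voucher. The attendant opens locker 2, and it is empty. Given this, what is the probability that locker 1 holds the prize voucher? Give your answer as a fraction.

1/2

Consider each possible location of the prize voucher in turn.
If it is in either of lockers 1 and 3 (prior 1/3 each): locker 2 is the highest-numbered option available, probability 1; weight (1/3)·1 = 1/3 each.
If it is in locker 2 (prior 1/3): the attendant opened locker 2, so this case is ruled out; weight (1/3)·0 = 0.
The weights sum to 2/3.
So P(the prize voucher in locker 1 | the attendant opened locker 2) = (1/3) / (2/3) = 1/2.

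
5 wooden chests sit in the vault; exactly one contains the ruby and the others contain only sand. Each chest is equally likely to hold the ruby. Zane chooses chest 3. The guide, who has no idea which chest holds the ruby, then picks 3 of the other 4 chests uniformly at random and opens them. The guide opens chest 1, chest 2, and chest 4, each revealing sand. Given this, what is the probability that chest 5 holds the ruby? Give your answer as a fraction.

1/2

Condition on the true location of the ruby.
If it is in any of chests 1, 2, and 4 (prior 1/5 each): that chest was opened and seen not to hold the prize — ruled out; weight (1/5)·0 = 0 each.
If it is in either of chests 3 and 5 (prior 1/5 each): the guide picks exactly this set with probability 1/4 regardless, and none is the prize; weight (1/5)·(1/4) = 1/20 each.
The weights sum to 1/10.
So P(the ruby in chest 5 | the guide opened chest 1, chest 2, and chest 4) = (1/20) / (1/10) = 1/2.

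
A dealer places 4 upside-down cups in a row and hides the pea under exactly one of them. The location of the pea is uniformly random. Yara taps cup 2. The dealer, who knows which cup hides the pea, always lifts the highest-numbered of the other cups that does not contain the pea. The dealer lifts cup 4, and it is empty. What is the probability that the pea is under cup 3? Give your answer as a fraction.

1/3

Consider each possible location of the pea in turn.
If it is under any of cups 1, 2, and 3 (prior 1/4 each): cup 4 is the highest-numbered option available, probability 1; weight (1/4)·1 = 1/4 each.
If it is under cup 4 (prior 1/4): the dealer opened cup 4, so this case is ruled out; weight (1/4)·0 = 0.
The weights sum to 3/4.
So P(the pea under cup 3 | the dealer opened cup 4) = (1/4) / (3/4) = 1/3.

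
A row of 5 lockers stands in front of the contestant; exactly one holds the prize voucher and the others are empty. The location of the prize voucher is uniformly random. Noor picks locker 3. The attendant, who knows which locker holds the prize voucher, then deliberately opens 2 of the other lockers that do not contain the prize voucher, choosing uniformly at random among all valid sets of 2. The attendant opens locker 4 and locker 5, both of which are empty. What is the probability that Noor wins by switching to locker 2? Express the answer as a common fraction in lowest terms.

2/5

Consider each possible location of the prize voucher in turn.
If it is in either of lockers 1 and 2 (prior 1/5 each): the attendant has 3 equally likely choices, so probability 1/3; weight (1/5)·(1/3) = 1/15 each.
If it is in locker 3 (prior 1/5): the attendant has 6 equally likely choices, so probability 1/6; weight (1/5)·(1/6) = 1/30.
If it is in either of lockers 4 and 5 (prior 1/5 each): that locker was opened and seen not to hold the prize — ruled out; weight (1/5)·0 = 0 each.
The weights sum to 1/6.
So P(the prize voucher in locker 2 | the attendant opened locker 4 and locker 5) = (1/15) / (1/6) = 2/5.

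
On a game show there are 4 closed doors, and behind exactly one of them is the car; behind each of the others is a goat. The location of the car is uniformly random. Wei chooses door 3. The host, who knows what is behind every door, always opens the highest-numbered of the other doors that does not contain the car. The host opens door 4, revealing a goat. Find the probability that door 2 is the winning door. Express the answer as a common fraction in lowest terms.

1/3

Condition on the true location of the car.
If it is behind any of doors 1, 2, and 3 (prior 1/4 each): door 4 is the highest-numbered option available, probability 1; weight (1/4)·1 = 1/4 each.
If it is behind door 4 (prior 1/4): the host opened door 4, so this case is ruled out; weight (1/4)·0 = 0.
The weights sum to 3/4.
So P(the car behind door 2 | the host opened door 4) = (1/4) / (3/4) = 1/3.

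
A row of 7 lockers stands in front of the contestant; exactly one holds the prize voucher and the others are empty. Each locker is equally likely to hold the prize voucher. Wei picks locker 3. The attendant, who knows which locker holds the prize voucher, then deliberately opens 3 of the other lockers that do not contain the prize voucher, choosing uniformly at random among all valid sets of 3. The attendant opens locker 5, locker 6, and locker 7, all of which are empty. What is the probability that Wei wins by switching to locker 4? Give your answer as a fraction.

2/7

Condition on the true location of the prize voucher.
If it is in any of lockers 1, 2, and 4 (prior 1/7 each): the attendant has 10 equally likely choices, so probability 1/10; weight (1/7)·(1/10) = 1/70 each.
If it is in locker 3 (prior 1/7): the attendant has 20 equally likely choices, so probability 1/20; weight (1/7)·(1/20) = 1/140.
If it is in any of lockers 5, 6, and 7 (prior 1/7 each): that locker was opened and seen not to hold the prize — ruled out; weight (1/7)·0 = 0 each.
The weights sum to 1/20.
So P(the prize voucher in locker 4 | the attendant opened locker 5, locker 6, and locker 7) = (1/70) / (1/20) = 2/7.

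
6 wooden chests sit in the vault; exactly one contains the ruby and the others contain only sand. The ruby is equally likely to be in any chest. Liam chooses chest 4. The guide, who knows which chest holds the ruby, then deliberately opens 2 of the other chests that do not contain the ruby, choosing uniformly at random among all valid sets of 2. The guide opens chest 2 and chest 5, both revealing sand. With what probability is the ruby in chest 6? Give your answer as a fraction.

5/18

Consider each possible location of the ruby in turn.
If it is in any of chests 1, 3, and 6 (prior 1/6 each): the guide has 6 equally likely choices, so probability 1/6; weight (1/6)·(1/6) = 1/36 each.
If it is in either of chests 2 and 5 (prior 1/6 each): that chest was opened and seen not to hold the prize — ruled out; weight (1/6)·0 = 0 each.
If it is in chest 4 (prior 1/6): the guide has 10 equally likely choices, so probability 1/10; weight (1/6)·(1/10) = 1/60.
The weights sum to 1/10.
So P(the ruby in chest 6 | the guide opened chest 2 and chest 5) = (1/36) / (1/10) = 5/18.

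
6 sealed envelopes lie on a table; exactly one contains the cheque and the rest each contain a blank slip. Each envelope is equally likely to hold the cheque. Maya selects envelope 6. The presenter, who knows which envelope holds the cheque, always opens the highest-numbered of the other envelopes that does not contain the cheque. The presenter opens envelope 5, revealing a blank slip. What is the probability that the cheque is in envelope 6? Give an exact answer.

1/5

Apply Bayes' rule, conditioning on where the cheque actually is.
If it is in any of envelopes 1, 2, 3, 4, and 6 (prior 1/6 each): envelope 5 is the highest-numbered option available, probability 1; weight (1/6)·1 = 1/6 each.
If it is in envelope 5 (prior 1/6): the presenter opened envelope 5, so this case is ruled out; weight (1/6)·0 = 0.
The weights sum to 5/6.
So P(the cheque in envelope 6 | the presenter opened envelope 5) = (1/6) / (5/6) = 1/5.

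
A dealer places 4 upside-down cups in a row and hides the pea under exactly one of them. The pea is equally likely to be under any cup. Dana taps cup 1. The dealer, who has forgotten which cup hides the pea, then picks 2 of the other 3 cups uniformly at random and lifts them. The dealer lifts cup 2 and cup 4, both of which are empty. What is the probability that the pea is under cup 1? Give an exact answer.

Apply Bayes' rule, conditioning on where the pea actually is.
If it is under either of cups 1 and 3 (prior 1/4 each): the dealer picks exactly this set with probability 1/3 regardless, and none is the prize; weight (1/4)·(1/3) = 1/12 each.
If it is under either of cups 2 and 4 (prior 1/4 each): that cup was opened and seen not to hold the prize — ruled out; weight (1/4)·0 = 0 each.
The weights sum to 1/6.
So P(the pea under cup 1 | the dealer opened cup 2 and cup 4) = (1/12) / (1/6) = 1/2.

1/2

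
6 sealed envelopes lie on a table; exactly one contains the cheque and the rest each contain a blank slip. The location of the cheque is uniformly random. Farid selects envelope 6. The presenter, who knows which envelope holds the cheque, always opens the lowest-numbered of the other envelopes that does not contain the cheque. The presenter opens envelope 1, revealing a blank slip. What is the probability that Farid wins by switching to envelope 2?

1/5

Condition on the true location of the cheque.
If it is in envelope 1 (prior 1/6): the presenter opened envelope 1, so this case is ruled out; weight (1/6)·0 = 0.
If it is in any of envelopes 2, 3, 4, 5, and 6 (prior 1/6 each): envelope 1 is the lowest-numbered option available, probability 1; weight (1/6)·1 = 1/6 each.
The weights sum to 5/6.
So P(the cheque in envelope 2 | the presenter opened envelope 1) = (1/6) / (5/6) = 1/5.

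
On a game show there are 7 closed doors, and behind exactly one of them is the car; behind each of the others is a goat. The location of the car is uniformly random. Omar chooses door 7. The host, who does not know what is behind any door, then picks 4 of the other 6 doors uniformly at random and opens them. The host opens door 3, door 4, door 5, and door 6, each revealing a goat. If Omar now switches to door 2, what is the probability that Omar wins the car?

1/3

Condition on the true location of the car.
If it is behind any of doors 1, 2, and 7 (prior 1/7 each): the host picks exactly this set with probability 1/15 regardless, and none is the prize; weight (1/7)·(1/15) = 1/105 each.
If it is behind any of doors 3, 4, 5, and 6 (prior 1/7 each): that door was opened and seen not to hold the prize — ruled out; weight (1/7)·0 = 0 each.
The weights sum to 1/35.
So P(the car behind door 2 | the host opened door 3, door 4, door 5, and door 6) = (1/105) / (1/35) = 1/3.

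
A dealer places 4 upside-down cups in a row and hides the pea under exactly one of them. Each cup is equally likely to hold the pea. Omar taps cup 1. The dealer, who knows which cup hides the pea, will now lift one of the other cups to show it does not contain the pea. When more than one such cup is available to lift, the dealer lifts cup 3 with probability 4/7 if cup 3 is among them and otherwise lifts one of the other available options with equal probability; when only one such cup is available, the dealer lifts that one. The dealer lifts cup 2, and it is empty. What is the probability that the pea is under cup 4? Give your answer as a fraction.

3/8

Apply Bayes' rule, conditioning on where the pea actually is.
If it is under cup 1 (prior 1/4): cup 3 is available but not opened; cup 2 gets probability (1 − 4/7)/2 = 3/14; weight (1/4)·(3/14) = 3/56.
If it is under cup 2 (prior 1/4): the dealer opened cup 2, so this case is ruled out; weight (1/4)·0 = 0.
If it is under cup 3 (prior 1/4): cup 3 holds the prize so is unavailable; the dealer chooses uniformly among the 2 others, probability 1/2; weight (1/4)·(1/2) = 1/8.
If it is under cup 4 (prior 1/4): cup 3 is available but not opened, probability 3/7; weight (1/4)·(3/7) = 3/28.
The weights sum to 2/7.
So P(the pea under cup 4 | the dealer opened cup 2) = (3/28) / (2/7) = 3/8.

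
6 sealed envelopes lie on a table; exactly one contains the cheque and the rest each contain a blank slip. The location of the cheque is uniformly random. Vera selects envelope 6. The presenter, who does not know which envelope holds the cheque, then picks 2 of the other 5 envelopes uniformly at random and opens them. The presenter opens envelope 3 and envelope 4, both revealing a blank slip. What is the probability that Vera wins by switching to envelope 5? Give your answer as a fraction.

1/4

Apply Bayes' rule, conditioning on where the cheque actually is.
If it is in any of envelopes 1, 2, 5, and 6 (prior 1/6 each): the presenter picks exactly this set with probability 1/10 regardless, and none is the prize; weight (1/6)·(1/10) = 1/60 each.
If it is in either of envelopes 3 and 4 (prior 1/6 each): that envelope was opened and seen not to hold the prize — ruled out; weight (1/6)·0 = 0 each.
The weights sum to 1/15.
So P(the cheque in envelope 5 | the presenter opened envelope 3 and envelope 4) = (1/60) / (1/15) = 1/4.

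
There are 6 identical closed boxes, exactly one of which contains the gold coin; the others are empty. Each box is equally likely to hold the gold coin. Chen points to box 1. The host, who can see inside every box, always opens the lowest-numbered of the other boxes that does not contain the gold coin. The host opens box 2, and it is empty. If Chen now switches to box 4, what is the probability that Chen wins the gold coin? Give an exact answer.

Apply Bayes' rule, conditioning on where the gold coin actually is.
If it is in any of boxes 1, 3, 4, 5, and 6 (prior 1/6 each): box 2 is the lowest-numbered option available, probability 1; weight (1/6)·1 = 1/6 each.
If it is in box 2 (prior 1/6): the host opened box 2, so this case is ruled out; weight (1/6)·0 = 0.
The weights sum to 5/6.
So P(the gold coin in box 4 | the host opened box 2) = (1/6) / (5/6) = 1/5.

1/5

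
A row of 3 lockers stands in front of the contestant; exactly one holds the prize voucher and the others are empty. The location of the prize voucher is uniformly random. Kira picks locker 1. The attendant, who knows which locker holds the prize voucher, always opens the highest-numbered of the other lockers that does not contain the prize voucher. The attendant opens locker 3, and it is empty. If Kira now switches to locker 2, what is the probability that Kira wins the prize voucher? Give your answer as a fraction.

1/2

Condition on the true location of the prize voucher.
If it is in either of lockers 1 and 2 (prior 1/3 each): locker 3 is the highest-numbered option available, probability 1; weight (1/3)·1 = 1/3 each.
If it is in locker 3 (prior 1/3): the attendant opened locker 3, so this case is ruled out; weight (1/3)·0 = 0.
The weights sum to 2/3.
So P(the prize voucher in locker 2 | the attendant opened locker 3) = (1/3) / (2/3) = 1/2.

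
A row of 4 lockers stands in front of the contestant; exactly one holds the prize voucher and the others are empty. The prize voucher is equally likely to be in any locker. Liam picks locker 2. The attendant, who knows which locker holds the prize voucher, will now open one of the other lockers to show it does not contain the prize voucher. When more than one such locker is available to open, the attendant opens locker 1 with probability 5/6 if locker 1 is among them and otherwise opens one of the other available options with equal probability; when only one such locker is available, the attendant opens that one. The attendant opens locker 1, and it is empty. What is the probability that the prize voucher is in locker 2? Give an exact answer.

Consider each possible location of the prize voucher in turn.
If it is in locker 1 (prior 1/4): the attendant opened locker 1, so this case is ruled out; weight (1/4)·0 = 0.
If it is in any of lockers 2, 3, and 4 (prior 1/4 each): locker 1 is available, opened with probability 5/6; weight (1/4)·(5/6) = 5/24 each.
The weights sum to 5/8.
So P(the prize voucher in locker 2 | the attendant opened locker 1) = (5/24) / (5/8) = 1/3.

1/3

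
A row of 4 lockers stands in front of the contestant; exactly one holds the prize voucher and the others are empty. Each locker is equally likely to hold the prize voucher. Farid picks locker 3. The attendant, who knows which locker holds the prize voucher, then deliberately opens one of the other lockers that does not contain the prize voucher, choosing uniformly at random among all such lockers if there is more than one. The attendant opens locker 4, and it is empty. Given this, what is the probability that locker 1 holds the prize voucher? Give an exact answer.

Apply Bayes' rule, conditioning on where the prize voucher actually is.
If it is in either of lockers 1 and 2 (prior 1/4 each): the attendant has 2 equally likely choices, so probability 1/2; weight (1/4)·(1/2) = 1/8 each.
If it is in locker 3 (prior 1/4): the attendant has 3 equally likely choices, so probability 1/3; weight (1/4)·(1/3) = 1/12.
If it is in locker 4 (prior 1/4): the attendant opened locker 4, so this case is ruled out; weight (1/4)·0 = 0.
The weights sum to 1/3.
So P(the prize voucher in locker 1 | the attendant opened locker 4) = (1/8) / (1/3) = 3/8.

3/8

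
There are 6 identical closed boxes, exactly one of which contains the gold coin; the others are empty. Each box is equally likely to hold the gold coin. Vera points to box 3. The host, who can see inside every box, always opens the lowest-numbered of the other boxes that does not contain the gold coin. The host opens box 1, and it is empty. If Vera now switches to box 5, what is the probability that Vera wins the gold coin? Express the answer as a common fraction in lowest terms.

Condition on the true location of the gold coin.
If it is in box 1 (prior 1/6): the host opened box 1, so this case is ruled out; weight (1/6)·0 = 0.
If it is in any of boxes 2, 3, 4, 5, and 6 (prior 1/6 each): box 1 is the lowest-numbered option available, probability 1; weight (1/6)·1 = 1/6 each.
The weights sum to 5/6.
So P(the gold coin in box 5 | the host opened box 1) = (1/6) / (5/6) = 1/5.

1/5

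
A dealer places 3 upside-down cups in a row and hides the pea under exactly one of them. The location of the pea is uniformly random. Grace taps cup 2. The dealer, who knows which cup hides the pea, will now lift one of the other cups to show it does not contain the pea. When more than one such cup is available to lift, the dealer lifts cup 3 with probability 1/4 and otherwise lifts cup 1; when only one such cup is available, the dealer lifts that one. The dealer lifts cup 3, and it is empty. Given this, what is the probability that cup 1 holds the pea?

Apply Bayes' rule, conditioning on where the pea actually is.
If it is under cup 1 (prior 1/3): only cup 3 is available, probability 1; weight (1/3)·1 = 1/3.
If it is under cup 2 (prior 1/3): cup 3 is available, opened with probability 1/4; weight (1/3)·(1/4) = 1/12.
If it is under cup 3 (prior 1/3): the dealer opened cup 3, so this case is ruled out; weight (1/3)·0 = 0.
The weights sum to 5/12.
So P(the pea under cup 1 | the dealer opened cup 3) = (1/3) / (5/12) = 4/5.

4/5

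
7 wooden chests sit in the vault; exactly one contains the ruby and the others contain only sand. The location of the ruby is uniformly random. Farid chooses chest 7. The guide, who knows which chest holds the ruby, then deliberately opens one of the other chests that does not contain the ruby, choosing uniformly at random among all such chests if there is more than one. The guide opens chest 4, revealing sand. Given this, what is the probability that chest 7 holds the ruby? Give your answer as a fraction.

1/7

Apply Bayes' rule, conditioning on where the ruby actually is.
If it is in any of chests 1, 2, 3, 5, and 6 (prior 1/7 each): the guide has 5 equally likely choices, so probability 1/5; weight (1/7)·(1/5) = 1/35 each.
If it is in chest 4 (prior 1/7): the guide opened chest 4, so this case is ruled out; weight (1/7)·0 = 0.
If it is in chest 7 (prior 1/7): the guide has 6 equally likely choices, so probability 1/6; weight (1/7)·(1/6) = 1/42.
The weights sum to 1/6.
So P(the ruby in chest 7 | the guide opened chest 4) = (1/42) / (1/6) = 1/7.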